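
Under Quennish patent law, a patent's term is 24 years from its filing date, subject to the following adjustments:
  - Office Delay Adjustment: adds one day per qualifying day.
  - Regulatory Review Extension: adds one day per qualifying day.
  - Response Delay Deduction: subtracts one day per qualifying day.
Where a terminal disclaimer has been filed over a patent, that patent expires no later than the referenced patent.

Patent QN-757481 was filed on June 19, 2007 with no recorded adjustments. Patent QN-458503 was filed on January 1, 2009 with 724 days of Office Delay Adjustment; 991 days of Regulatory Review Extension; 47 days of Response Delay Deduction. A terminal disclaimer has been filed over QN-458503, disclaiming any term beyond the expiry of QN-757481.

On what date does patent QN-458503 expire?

Natural term of QN-458503:
  Base: filing + 24 years → 1 January 2033.
  Office Delay Adjustment: +724 days → 26 December 2034.
  Regulatory Review Extension: +991 days → 12 September 2037.
  Response Delay Deduction: −47 days → 27 July 2037.
Expiry of referenced patent QN-757481:
  Base: filing + 24 years → 19 June 2031.
Terminal disclaimer: QN-458503 expires on the earlier of 27 July 2037 and 19 June 2031.

June 19, 2031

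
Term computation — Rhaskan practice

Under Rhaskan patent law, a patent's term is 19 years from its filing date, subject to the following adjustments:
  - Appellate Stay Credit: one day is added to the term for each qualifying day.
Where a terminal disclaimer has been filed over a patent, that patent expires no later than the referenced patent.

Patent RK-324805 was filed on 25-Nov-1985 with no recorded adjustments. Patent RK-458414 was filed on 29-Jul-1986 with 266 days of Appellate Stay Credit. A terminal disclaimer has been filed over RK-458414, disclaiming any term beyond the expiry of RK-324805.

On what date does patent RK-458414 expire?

November 25, 2004

Natural term of RK-458414:
  Base: filing + 19 years → 29 July 2005.
  Appellate Stay Credit: +266 days → 21 April 2006.
Expiry of referenced patent RK-324805:
  Base: filing + 19 years → 25 November 2004.
Terminal disclaimer: RK-458414 expires on the earlier of 21 April 2006 and 25 November 2004.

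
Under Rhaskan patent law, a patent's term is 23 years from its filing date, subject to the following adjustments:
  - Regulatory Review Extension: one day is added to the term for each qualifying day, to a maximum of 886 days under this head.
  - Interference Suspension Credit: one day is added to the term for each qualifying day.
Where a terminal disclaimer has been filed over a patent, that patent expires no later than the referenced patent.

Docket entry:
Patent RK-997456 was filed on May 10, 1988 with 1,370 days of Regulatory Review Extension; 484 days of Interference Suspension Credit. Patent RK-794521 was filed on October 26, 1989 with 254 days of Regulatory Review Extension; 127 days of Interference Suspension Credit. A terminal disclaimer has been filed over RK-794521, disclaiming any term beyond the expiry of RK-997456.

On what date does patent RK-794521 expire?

Natural term of RK-794521:
  Base: filing + 23 years → 26 October 2012.
  Regulatory Review Extension: 254 days (within the 886-day cap) → +254 days → 7 July 2013.
  Interference Suspension Credit: +127 days → 11 November 2013.
Expiry of referenced patent RK-997456:
  Base: filing + 23 years → 10 May 2011.
  Regulatory Review Extension: 1370 days claimed exceeds the 886-day cap, so +886 days → 12 October 2013.
  Interference Suspension Credit: +484 days → 8 February 2015.
Terminal disclaimer: RK-794521 expires on the earlier of 11 November 2013 and 8 February 2015.

November 11, 2013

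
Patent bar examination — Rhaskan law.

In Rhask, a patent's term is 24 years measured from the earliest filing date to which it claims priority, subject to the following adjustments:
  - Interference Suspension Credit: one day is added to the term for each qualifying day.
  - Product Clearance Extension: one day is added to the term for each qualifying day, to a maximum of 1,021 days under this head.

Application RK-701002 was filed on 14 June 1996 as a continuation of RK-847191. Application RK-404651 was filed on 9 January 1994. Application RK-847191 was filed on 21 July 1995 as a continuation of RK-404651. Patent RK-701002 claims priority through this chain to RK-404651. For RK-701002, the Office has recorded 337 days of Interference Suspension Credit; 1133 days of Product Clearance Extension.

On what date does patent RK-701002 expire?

Earliest priority filing: 9 January 1994.
Base term: 9 January 1994 + 24 years → 9 January 2018.
Interference Suspension Credit: +337 days → 12 December 2018.
Product Clearance Extension: 1133 days claimed exceeds the 1021-day cap, so +1021 days → 28 September 2021.

2021-09-28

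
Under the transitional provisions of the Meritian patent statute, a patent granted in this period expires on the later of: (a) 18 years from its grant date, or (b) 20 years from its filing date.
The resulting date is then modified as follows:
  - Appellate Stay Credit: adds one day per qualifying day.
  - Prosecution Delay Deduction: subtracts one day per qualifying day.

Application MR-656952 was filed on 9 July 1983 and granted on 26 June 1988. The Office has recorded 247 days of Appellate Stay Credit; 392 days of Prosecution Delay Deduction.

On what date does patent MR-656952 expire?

February 1, 2006

(a) grant + 18 years → 26 June 2006.
(b) filing + 20 years → 9 July 2003.
Later of the two: 26 June 2006.
Appellate Stay Credit: +247 days → 28 February 2007.
Prosecution Delay Deduction: −392 days → 1 February 2006.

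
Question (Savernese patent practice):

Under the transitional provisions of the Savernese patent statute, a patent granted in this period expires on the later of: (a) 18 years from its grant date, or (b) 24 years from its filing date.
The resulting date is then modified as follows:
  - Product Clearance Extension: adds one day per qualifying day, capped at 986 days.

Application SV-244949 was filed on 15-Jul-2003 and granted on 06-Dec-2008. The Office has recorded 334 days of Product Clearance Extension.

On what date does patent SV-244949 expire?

(a) grant + 18 years → 6 December 2026.
(b) filing + 24 years → 15 July 2027.
Later of the two: 15 July 2027.
Product Clearance Extension: 334 days (within the 986-day cap) → +334 days → 13 June 2028.

June 13, 2028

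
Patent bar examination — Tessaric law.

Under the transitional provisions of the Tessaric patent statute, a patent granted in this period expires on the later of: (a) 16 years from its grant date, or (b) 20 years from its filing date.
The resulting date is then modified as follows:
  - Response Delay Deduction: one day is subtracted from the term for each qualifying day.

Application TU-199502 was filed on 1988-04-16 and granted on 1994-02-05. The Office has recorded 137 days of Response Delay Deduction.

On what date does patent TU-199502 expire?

September 21, 2009

(a) grant + 16 years → 5 February 2010.
(b) filing + 20 years → 16 April 2008.
Later of the two: 5 February 2010.
Response Delay Deduction: −137 days → 21 September 2009.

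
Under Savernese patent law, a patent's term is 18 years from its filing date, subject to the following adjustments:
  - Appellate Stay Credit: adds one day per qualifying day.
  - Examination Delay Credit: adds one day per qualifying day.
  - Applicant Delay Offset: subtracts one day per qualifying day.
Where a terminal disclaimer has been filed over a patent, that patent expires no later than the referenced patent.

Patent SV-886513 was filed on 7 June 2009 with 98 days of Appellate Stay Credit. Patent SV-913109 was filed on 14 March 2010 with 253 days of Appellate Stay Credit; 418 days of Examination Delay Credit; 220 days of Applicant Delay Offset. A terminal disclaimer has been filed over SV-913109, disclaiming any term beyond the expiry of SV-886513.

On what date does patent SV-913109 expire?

September 13, 2027

Natural term of SV-913109:
  Base: filing + 18 years → 14 March 2028.
  Appellate Stay Credit: +253 days → 22 November 2028.
  Examination Delay Credit: +418 days → 14 January 2030.
  Applicant Delay Offset: −220 days → 8 June 2029.
Expiry of referenced patent SV-886513:
  Base: filing + 18 years → 7 June 2027.
  Appellate Stay Credit: +98 days → 13 September 2027.
Terminal disclaimer: SV-913109 expires on the earlier of 8 June 2029 and 13 September 2027.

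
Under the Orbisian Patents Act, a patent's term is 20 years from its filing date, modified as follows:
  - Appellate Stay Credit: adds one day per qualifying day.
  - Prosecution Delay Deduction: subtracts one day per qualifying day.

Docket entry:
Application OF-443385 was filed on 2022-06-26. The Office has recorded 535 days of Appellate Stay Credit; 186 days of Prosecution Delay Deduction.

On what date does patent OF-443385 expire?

Base term: filing date + 20 years → 26 June 2042.
Appellate Stay Credit: +535 days → 13 December 2043.
Prosecution Delay Deduction: −186 days → 10 June 2043.

June 10, 2043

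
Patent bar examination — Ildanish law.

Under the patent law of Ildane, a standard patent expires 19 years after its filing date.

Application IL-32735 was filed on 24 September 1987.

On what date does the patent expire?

Filing date + 19 years → 24 September 2006.

September 24, 2006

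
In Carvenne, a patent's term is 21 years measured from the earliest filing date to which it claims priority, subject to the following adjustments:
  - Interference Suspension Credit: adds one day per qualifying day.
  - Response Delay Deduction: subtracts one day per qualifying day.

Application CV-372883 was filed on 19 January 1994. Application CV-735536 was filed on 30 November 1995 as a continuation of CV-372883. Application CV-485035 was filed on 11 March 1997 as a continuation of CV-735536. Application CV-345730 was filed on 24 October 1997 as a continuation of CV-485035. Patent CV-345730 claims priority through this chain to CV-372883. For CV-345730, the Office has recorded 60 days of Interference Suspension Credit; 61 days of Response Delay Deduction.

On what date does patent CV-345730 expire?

Earliest priority filing: 19 January 1994.
Base term: 19 January 1994 + 21 years → 19 January 2015.
Interference Suspension Credit: +60 days → 20 March 2015.
Response Delay Deduction: −61 days → 18 January 2015.

January 18, 2015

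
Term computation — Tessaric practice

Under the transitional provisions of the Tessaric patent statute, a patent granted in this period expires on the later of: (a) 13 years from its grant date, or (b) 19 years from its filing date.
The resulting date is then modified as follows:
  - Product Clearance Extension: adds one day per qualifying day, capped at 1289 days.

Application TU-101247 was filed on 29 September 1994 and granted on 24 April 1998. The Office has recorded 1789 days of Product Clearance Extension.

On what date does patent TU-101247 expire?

(a) grant + 13 years → 24 April 2011.
(b) filing + 19 years → 29 September 2013.
Later of the two: 29 September 2013.
Product Clearance Extension: 1789 days claimed exceeds the 1289-day cap, so +1289 days → 10 April 2017.

2017-04-10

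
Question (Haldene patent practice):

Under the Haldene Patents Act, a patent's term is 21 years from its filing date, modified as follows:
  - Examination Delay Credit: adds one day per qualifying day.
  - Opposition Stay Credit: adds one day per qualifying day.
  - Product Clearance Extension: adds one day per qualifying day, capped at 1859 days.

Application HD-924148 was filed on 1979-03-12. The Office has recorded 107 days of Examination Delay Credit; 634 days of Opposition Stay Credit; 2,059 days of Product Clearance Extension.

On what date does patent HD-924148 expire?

April 25, 2007

Base term: filing date + 21 years → 12 March 2000.
Examination Delay Credit: +107 days → 27 June 2000.
Opposition Stay Credit: +634 days → 23 March 2002.
Product Clearance Extension: 2059 days claimed exceeds the 1859-day cap, so +1859 days → 25 April 2007.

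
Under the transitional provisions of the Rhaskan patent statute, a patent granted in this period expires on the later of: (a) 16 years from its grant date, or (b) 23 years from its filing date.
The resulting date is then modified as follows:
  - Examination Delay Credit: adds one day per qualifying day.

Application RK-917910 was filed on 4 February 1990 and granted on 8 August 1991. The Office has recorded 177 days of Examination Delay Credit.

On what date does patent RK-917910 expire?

(a) grant + 16 years → 8 August 2007.
(b) filing + 23 years → 4 February 2013.
Later of the two: 4 February 2013.
Examination Delay Credit: +177 days → 31 July 2013.

July 31, 2013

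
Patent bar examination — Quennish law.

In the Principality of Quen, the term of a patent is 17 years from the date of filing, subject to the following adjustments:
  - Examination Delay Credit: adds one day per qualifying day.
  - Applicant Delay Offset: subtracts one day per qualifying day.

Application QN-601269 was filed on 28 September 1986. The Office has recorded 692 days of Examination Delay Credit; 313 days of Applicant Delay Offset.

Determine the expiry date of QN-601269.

Base term: filing date + 17 years → 28 September 2003.
Examination Delay Credit: +692 days → 20 August 2005.
Applicant Delay Offset: −313 days → 11 October 2004.

October 11, 2004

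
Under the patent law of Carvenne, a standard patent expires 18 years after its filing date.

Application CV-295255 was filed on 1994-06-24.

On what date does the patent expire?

June 24, 2012

Filing date + 18 years → 24 June 2012.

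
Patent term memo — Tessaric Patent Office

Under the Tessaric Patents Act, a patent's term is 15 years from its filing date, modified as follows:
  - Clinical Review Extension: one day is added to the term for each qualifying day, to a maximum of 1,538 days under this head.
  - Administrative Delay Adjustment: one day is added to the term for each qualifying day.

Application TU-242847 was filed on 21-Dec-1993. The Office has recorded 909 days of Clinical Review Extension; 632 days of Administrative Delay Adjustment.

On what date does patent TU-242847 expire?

March 11, 2013

Base term: filing date + 15 years → 21 December 2008.
Clinical Review Extension: 909 days (within the 1538-day cap) → +909 days → 18 June 2011.
Administrative Delay Adjustment: +632 days → 11 March 2013.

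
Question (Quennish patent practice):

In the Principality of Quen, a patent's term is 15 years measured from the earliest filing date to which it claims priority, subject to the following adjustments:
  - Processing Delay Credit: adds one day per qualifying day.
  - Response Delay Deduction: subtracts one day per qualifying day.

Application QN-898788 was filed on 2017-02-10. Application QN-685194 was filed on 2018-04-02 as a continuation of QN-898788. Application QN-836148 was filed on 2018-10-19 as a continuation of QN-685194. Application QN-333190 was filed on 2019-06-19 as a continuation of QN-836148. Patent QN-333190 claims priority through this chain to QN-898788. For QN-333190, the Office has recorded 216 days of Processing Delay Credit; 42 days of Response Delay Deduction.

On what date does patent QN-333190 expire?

2032-08-02

Earliest priority filing: 10 February 2017.
Base term: 10 February 2017 + 15 years → 10 February 2032.
Processing Delay Credit: +216 days → 13 September 2032.
Response Delay Deduction: −42 days → 2 August 2032.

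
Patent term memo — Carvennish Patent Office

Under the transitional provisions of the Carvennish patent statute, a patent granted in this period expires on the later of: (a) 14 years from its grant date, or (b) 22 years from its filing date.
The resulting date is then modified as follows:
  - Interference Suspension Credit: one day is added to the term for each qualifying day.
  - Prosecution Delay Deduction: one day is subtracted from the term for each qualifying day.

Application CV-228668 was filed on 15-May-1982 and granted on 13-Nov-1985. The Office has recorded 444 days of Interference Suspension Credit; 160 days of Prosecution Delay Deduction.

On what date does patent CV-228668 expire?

2005-02-23

(a) grant + 14 years → 13 November 1999.
(b) filing + 22 years → 15 May 2004.
Later of the two: 15 May 2004.
Interference Suspension Credit: +444 days → 2 August 2005.
Prosecution Delay Deduction: −160 days → 23 February 2005.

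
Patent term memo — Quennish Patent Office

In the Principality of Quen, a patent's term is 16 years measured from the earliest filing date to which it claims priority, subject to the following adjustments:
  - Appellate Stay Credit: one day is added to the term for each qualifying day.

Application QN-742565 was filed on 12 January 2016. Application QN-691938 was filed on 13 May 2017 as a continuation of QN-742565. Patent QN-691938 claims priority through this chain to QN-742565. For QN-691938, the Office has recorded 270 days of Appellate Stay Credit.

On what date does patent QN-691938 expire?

October 8, 2032

Earliest priority filing: 12 January 2016.
Base term: 12 January 2016 + 16 years → 12 January 2032.
Appellate Stay Credit: +270 days → 8 October 2032.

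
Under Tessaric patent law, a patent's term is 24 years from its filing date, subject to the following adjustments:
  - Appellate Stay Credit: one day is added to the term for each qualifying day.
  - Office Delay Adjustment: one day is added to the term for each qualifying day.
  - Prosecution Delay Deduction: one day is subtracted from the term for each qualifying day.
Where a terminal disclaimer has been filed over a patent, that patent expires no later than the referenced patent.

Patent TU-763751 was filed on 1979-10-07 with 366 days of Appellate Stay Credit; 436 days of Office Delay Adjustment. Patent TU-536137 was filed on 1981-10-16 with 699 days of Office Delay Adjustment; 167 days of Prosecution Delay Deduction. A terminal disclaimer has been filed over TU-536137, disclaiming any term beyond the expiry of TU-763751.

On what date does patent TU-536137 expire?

2005-12-17

Natural term of TU-536137:
  Base: filing + 24 years → 16 October 2005.
  Office Delay Adjustment: +699 days → 15 September 2007.
  Prosecution Delay Deduction: −167 days → 1 April 2007.
Expiry of referenced patent TU-763751:
  Base: filing + 24 years → 7 October 2003.
  Appellate Stay Credit: +366 days → 7 October 2004.
  Office Delay Adjustment: +436 days → 17 December 2005.
Terminal disclaimer: TU-536137 expires on the earlier of 1 April 2007 and 17 December 2005.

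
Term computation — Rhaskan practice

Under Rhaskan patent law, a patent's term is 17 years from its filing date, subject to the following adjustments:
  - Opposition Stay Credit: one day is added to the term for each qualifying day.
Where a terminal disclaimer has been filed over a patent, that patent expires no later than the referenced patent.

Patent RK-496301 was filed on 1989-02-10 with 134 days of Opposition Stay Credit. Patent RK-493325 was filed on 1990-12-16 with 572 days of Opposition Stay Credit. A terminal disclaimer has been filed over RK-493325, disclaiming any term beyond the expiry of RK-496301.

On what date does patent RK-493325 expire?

June 24, 2006

Natural term of RK-493325:
  Base: filing + 17 years → 16 December 2007.
  Opposition Stay Credit: +572 days → 10 July 2009.
Expiry of referenced patent RK-496301:
  Base: filing + 17 years → 10 February 2006.
  Opposition Stay Credit: +134 days → 24 June 2006.
Terminal disclaimer: RK-493325 expires on the earlier of 10 July 2009 and 24 June 2006.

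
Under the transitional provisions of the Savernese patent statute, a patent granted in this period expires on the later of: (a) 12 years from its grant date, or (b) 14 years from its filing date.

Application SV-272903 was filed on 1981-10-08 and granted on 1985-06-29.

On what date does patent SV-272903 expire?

(a) grant + 12 years → 29 June 1997.
(b) filing + 14 years → 8 October 1995.
Later of the two: 29 June 1997.

1997-06-29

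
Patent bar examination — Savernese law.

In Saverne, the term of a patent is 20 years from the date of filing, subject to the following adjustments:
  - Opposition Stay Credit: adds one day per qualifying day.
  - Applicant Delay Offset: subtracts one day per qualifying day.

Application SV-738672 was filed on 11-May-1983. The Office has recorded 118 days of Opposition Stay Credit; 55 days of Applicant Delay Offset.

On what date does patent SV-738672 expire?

Base term: filing date + 20 years → 11 May 2003.
Opposition Stay Credit: +118 days → 6 September 2003.
Applicant Delay Offset: −55 days → 13 July 2003.

2003-07-13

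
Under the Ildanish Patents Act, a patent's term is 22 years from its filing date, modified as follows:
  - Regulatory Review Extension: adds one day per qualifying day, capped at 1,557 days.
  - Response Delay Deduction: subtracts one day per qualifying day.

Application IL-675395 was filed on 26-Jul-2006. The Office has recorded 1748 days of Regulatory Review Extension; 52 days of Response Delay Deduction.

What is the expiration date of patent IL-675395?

Base term: filing date + 22 years → 26 July 2028.
Regulatory Review Extension: 1748 days claimed exceeds the 1557-day cap, so +1557 days → 30 October 2032.
Response Delay Deduction: −52 days → 8 September 2032.

September 8, 2032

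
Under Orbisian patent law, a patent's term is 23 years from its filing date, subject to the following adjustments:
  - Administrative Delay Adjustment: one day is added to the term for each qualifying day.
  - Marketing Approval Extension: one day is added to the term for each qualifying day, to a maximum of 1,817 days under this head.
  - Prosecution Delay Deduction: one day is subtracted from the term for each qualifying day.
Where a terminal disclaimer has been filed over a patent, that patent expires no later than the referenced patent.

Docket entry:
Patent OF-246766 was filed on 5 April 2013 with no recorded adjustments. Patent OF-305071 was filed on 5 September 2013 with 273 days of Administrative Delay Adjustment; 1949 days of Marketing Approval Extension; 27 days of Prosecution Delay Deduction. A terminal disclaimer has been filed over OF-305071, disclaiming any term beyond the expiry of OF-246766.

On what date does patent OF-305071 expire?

Natural term of OF-305071:
  Base: filing + 23 years → 5 September 2036.
  Administrative Delay Adjustment: +273 days → 5 June 2037.
  Marketing Approval Extension: 1949 days claimed exceeds the 1817-day cap, so +1817 days → 27 May 2042.
  Prosecution Delay Deduction: −27 days → 30 April 2042.
Expiry of referenced patent OF-246766:
  Base: filing + 23 years → 5 April 2036.
Terminal disclaimer: OF-305071 expires on the earlier of 30 April 2042 and 5 April 2036.

April 5, 2036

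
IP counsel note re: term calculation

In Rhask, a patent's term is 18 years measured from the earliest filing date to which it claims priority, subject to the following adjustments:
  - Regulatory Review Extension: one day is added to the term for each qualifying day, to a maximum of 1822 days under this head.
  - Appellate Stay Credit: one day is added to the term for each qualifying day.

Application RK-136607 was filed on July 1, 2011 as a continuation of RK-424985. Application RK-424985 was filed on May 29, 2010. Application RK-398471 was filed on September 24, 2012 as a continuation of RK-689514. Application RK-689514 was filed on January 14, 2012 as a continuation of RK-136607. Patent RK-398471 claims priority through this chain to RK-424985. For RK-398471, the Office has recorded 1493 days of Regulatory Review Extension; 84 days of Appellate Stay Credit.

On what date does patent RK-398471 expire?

Earliest priority filing: 29 May 2010.
Base term: 29 May 2010 + 18 years → 29 May 2028.
Regulatory Review Extension: 1493 days (within the 1822-day cap) → +1493 days → 30 June 2032.
Appellate Stay Credit: +84 days → 22 September 2032.

2032-09-22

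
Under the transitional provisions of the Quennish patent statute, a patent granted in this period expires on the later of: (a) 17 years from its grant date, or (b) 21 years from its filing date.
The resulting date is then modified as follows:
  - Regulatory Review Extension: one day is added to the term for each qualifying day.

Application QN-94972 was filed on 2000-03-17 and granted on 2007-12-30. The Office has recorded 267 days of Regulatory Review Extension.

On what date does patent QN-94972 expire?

(a) grant + 17 years → 30 December 2024.
(b) filing + 21 years → 17 March 2021.
Later of the two: 30 December 2024.
Regulatory Review Extension: +267 days → 23 September 2025.

2025-09-23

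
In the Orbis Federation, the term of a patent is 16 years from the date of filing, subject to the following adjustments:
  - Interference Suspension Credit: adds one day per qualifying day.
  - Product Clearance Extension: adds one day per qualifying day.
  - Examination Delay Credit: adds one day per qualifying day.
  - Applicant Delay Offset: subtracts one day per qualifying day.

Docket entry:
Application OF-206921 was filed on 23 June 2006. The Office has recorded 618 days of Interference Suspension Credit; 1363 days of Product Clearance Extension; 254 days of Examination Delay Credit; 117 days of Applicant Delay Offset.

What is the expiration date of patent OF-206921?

2028-04-10

Base term: filing date + 16 years → 23 June 2022.
Interference Suspension Credit: +618 days → 2 March 2024.
Product Clearance Extension: +1363 days → 25 November 2027.
Examination Delay Credit: +254 days → 5 August 2028.
Applicant Delay Offset: −117 days → 10 April 2028.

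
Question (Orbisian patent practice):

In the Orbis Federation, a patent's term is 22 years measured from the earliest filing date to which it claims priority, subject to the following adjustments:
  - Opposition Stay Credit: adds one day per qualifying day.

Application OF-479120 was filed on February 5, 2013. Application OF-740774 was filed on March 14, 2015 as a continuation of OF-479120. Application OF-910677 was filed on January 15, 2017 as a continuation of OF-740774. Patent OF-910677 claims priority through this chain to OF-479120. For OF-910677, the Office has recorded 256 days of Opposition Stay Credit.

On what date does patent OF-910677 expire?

2035-10-19

Earliest priority filing: 5 February 2013.
Base term: 5 February 2013 + 22 years → 5 February 2035.
Opposition Stay Credit: +256 days → 19 October 2035.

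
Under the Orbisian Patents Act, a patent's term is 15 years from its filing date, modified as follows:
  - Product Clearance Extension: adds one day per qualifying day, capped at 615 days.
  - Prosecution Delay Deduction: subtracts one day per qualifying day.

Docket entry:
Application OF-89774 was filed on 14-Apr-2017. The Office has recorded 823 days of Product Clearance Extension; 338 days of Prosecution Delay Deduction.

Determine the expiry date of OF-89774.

January 16, 2033

Base term: filing date + 15 years → 14 April 2032.
Product Clearance Extension: 823 days claimed exceeds the 615-day cap, so +615 days → 20 December 2033.
Prosecution Delay Deduction: −338 days → 16 January 2033.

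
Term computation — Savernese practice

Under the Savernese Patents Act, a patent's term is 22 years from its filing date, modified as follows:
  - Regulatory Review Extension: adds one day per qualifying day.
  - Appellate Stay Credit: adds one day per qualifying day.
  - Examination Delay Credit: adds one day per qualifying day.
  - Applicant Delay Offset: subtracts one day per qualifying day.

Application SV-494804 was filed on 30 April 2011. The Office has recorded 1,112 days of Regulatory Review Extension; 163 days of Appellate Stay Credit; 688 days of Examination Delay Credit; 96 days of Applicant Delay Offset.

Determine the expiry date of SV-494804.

Base term: filing date + 22 years → 30 April 2033.
Regulatory Review Extension: +1112 days → 16 May 2036.
Appellate Stay Credit: +163 days → 26 October 2036.
Examination Delay Credit: +688 days → 14 September 2038.
Applicant Delay Offset: −96 days → 10 June 2038.

June 10, 2038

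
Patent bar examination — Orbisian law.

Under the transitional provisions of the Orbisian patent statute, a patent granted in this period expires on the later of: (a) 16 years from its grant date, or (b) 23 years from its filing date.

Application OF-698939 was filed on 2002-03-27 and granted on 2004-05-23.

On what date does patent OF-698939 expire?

2025-03-27

(a) grant + 16 years → 23 May 2020.
(b) filing + 23 years → 27 March 2025.
Later of the two: 27 March 2025.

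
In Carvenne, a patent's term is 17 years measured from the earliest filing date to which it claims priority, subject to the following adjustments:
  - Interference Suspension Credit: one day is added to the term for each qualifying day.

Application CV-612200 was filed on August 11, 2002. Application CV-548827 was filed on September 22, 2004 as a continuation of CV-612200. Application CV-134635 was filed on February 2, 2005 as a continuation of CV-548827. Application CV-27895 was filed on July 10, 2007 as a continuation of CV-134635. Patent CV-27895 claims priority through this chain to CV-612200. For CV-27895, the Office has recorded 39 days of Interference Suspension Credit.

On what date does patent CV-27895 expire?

September 19, 2019

Earliest priority filing: 11 August 2002.
Base term: 11 August 2002 + 17 years → 11 August 2019.
Interference Suspension Credit: +39 days → 19 September 2019.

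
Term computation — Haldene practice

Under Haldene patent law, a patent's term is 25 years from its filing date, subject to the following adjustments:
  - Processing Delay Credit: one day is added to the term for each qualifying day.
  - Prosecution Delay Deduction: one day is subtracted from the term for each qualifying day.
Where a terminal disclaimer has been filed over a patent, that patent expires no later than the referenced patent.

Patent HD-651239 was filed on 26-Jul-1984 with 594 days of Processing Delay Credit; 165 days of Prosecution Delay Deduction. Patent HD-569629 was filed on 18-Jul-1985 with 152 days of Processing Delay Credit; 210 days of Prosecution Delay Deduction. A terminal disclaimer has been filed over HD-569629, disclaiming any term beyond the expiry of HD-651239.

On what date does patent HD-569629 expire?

Natural term of HD-569629:
  Base: filing + 25 years → 18 July 2010.
  Processing Delay Credit: +152 days → 17 December 2010.
  Prosecution Delay Deduction: −210 days → 21 May 2010.
Expiry of referenced patent HD-651239:
  Base: filing + 25 years → 26 July 2009.
  Processing Delay Credit: +594 days → 12 March 2011.
  Prosecution Delay Deduction: −165 days → 28 September 2010.
Terminal disclaimer: HD-569629 expires on the earlier of 21 May 2010 and 28 September 2010.

2010-05-21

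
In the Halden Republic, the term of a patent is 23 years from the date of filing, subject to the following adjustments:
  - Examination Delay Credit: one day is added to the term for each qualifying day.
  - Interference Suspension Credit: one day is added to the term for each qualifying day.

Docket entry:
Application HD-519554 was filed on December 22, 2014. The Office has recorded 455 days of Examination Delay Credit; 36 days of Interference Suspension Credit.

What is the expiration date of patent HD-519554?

Base term: filing date + 23 years → 22 December 2037.
Examination Delay Credit: +455 days → 22 March 2039.
Interference Suspension Credit: +36 days → 27 April 2039.

2039-04-27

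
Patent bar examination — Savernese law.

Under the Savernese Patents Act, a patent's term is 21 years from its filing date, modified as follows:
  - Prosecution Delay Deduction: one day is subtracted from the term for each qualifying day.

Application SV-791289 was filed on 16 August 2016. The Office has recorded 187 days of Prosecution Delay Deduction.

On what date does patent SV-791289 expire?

2037-02-10

Base term: filing date + 21 years → 16 August 2037.
Prosecution Delay Deduction: −187 days → 10 February 2037.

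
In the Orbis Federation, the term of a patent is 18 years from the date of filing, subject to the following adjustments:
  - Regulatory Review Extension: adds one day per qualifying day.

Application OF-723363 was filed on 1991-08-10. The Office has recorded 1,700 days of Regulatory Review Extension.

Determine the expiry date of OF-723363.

Base term: filing date + 18 years → 10 August 2009.
Regulatory Review Extension: +1700 days → 6 April 2014.

April 6, 2014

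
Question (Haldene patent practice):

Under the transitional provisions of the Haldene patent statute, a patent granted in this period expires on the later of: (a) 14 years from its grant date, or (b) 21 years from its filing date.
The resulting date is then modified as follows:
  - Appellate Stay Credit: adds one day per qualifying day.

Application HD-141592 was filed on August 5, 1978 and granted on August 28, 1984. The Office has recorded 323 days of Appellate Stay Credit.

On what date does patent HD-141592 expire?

June 23, 2000

(a) grant + 14 years → 28 August 1998.
(b) filing + 21 years → 5 August 1999.
Later of the two: 5 August 1999.
Appellate Stay Credit: +323 days → 23 June 2000.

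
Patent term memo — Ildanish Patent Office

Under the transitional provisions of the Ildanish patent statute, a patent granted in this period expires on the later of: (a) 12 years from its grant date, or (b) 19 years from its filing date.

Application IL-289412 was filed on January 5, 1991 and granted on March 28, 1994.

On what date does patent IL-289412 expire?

(a) grant + 12 years → 28 March 2006.
(b) filing + 19 years → 5 January 2010.
Later of the two: 5 January 2010.

2010-01-05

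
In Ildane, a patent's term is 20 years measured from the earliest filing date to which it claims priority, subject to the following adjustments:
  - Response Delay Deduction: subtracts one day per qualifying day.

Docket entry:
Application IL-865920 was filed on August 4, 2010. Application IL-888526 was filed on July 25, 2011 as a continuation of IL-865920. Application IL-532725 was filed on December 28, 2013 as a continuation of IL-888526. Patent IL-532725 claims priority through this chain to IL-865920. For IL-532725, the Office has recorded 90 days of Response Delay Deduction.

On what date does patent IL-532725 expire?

Earliest priority filing: 4 August 2010.
Base term: 4 August 2010 + 20 years → 4 August 2030.
Response Delay Deduction: −90 days → 6 May 2030.

May 6, 2030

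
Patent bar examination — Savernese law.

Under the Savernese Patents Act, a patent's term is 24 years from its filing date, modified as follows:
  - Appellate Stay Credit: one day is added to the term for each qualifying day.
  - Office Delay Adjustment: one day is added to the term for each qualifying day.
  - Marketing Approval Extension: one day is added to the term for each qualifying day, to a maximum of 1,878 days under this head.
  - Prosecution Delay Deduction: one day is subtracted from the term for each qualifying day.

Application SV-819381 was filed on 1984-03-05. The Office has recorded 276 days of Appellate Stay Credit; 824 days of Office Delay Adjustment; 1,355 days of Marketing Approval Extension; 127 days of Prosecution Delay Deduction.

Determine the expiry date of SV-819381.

Base term: filing date + 24 years → 5 March 2008.
Appellate Stay Credit: +276 days → 6 December 2008.
Office Delay Adjustment: +824 days → 10 March 2011.
Marketing Approval Extension: 1355 days (within the 1878-day cap) → +1355 days → 24 November 2014.
Prosecution Delay Deduction: −127 days → 20 July 2014.

July 20, 2014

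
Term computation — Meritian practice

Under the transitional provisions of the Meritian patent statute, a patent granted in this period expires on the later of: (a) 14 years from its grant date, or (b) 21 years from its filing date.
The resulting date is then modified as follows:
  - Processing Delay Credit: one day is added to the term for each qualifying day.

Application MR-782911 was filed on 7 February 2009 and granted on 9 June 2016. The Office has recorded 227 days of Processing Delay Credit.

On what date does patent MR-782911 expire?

January 22, 2031

(a) grant + 14 years → 9 June 2030.
(b) filing + 21 years → 7 February 2030.
Later of the two: 9 June 2030.
Processing Delay Credit: +227 days → 22 January 2031.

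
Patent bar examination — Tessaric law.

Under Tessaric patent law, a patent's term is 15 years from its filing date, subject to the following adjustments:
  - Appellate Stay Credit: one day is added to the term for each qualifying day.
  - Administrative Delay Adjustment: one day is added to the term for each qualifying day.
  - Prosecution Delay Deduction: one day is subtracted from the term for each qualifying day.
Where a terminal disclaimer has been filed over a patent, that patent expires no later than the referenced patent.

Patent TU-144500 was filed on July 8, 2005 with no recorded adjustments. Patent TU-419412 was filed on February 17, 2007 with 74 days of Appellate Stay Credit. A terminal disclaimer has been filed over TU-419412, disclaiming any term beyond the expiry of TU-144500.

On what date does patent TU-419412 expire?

Natural term of TU-419412:
  Base: filing + 15 years → 17 February 2022.
  Appellate Stay Credit: +74 days → 2 May 2022.
Expiry of referenced patent TU-144500:
  Base: filing + 15 years → 8 July 2020.
Terminal disclaimer: TU-419412 expires on the earlier of 2 May 2022 and 8 July 2020.

2020-07-08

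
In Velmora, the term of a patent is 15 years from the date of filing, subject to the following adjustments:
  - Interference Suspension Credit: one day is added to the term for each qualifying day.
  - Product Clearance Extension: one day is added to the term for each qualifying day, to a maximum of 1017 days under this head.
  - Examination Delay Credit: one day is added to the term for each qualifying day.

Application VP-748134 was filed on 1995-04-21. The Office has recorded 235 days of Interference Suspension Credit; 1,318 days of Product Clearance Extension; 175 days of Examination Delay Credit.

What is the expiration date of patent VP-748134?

March 18, 2014

Base term: filing date + 15 years → 21 April 2010.
Interference Suspension Credit: +235 days → 12 December 2010.
Product Clearance Extension: 1318 days claimed exceeds the 1017-day cap, so +1017 days → 24 September 2013.
Examination Delay Credit: +175 days → 18 March 2014.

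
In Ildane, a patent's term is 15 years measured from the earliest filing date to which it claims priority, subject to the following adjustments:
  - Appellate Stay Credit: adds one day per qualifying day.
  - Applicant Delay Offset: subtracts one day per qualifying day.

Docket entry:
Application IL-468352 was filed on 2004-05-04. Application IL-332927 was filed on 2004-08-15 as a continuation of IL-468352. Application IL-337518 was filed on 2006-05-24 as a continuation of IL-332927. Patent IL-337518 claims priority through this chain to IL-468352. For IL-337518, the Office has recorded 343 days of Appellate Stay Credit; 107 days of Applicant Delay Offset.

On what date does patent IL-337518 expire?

December 26, 2019

Earliest priority filing: 4 May 2004.
Base term: 4 May 2004 + 15 years → 4 May 2019.
Appellate Stay Credit: +343 days → 11 April 2020.
Applicant Delay Offset: −107 days → 26 December 2019.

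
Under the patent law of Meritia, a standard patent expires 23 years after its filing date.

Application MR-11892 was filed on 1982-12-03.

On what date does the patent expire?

December 3, 2005

Filing date + 23 years → 3 December 2005.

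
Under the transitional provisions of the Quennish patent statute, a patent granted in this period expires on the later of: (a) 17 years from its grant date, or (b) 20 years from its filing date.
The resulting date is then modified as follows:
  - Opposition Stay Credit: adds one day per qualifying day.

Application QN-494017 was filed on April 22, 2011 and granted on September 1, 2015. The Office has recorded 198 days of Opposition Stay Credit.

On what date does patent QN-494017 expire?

(a) grant + 17 years → 1 September 2032.
(b) filing + 20 years → 22 April 2031.
Later of the two: 1 September 2032.
Opposition Stay Credit: +198 days → 18 March 2033.

2033-03-18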